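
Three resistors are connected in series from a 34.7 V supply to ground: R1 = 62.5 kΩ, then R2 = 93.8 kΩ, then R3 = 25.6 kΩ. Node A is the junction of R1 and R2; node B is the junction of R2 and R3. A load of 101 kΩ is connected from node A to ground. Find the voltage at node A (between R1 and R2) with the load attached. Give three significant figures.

Below node A the series string R2+R3 = 119.4 kΩ sits in parallel with the 101 kΩ load: 54.72 kΩ.
V_A = 34.7 × 54.72/(62.5 + 54.72) = 16.2 V.

V ≈ 16.2 V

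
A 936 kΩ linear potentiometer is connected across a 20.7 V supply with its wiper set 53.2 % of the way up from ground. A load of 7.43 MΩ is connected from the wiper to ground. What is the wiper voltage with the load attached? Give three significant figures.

V ≈ 10.7 V

The wiper splits the pot into (1−α)R = 438.0 kΩ above and αR = 498.0 kΩ below.
Lower section ‖ load = 466.7 kΩ.
V_wiper = 20.7 × 466.7/(438.0 + 466.7) = 10.7 V.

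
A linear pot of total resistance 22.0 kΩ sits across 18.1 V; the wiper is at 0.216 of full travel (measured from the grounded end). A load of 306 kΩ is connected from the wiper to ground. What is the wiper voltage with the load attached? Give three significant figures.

The wiper splits the pot into (1−α)R = 17.25 kΩ above and αR = 4.752 kΩ below.
Lower section ‖ load = 4.679 kΩ.
V_wiper = 18.1 × 4.679/(17.25 + 4.679) = 3.86 V.

V ≈ 3.86 V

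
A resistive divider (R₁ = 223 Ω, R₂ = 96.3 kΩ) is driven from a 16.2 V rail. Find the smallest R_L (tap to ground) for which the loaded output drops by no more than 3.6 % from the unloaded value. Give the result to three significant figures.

R_L(min) ≈ 5.96 kΩ

Output resistance R_th = R₁‖R₂ = (223 × 96300)/96520 = 222.5 Ω.
The fractional drop is R_th/(R_th + R_L); requiring this ≤ 0.0360 gives R_L ≥ R_th(1/0.0360 − 1) = 222.5 × 26.78 = 5.96 kΩ.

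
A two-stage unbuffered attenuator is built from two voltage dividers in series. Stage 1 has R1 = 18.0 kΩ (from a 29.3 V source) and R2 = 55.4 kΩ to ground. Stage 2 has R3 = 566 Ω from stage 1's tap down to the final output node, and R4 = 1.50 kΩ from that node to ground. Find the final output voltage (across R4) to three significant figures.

Stage 2 presents R3+R4 = 2066 Ω as a load on stage 1's tap.
Stage 1's lower leg becomes R2‖(R3+R4) = 1992 Ω, so V_mid = 29.3 × 1992/19990 = 2.919 V.
Stage 2 is itself unloaded: V_out = V_mid × R4/(R3+R4) = 2.919 × 1500/2066 = 2.12 V.

V_out ≈ 2.12 V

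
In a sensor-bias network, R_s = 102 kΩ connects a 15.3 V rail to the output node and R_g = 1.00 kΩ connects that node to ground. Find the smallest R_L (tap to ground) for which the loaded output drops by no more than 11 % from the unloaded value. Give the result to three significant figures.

R_L(min) ≈ 8.01 kΩ

Output resistance R_th = R_s‖R_g = (102000 × 1000)/103000 = 990.3 Ω.
The fractional drop is R_th/(R_th + R_L); requiring this ≤ 0.110 gives R_L ≥ R_th(1/0.110 − 1) = 990.3 × 8.091 = 8.01 kΩ.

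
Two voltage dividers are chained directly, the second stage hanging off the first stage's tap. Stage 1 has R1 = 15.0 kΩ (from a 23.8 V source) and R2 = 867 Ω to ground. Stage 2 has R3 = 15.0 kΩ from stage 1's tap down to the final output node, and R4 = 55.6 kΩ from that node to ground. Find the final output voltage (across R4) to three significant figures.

Stage 2 presents R3+R4 = 70600 Ω as a load on stage 1's tap.
Stage 1's lower leg becomes R2‖(R3+R4) = 856.5 Ω, so V_mid = 23.8 × 856.5/15860 = 1.286 V.
Stage 2 is itself unloaded: V_out = V_mid × R4/(R3+R4) = 1.286 × 55600/70600 = 1.01 V.

V_out ≈ 1.01 V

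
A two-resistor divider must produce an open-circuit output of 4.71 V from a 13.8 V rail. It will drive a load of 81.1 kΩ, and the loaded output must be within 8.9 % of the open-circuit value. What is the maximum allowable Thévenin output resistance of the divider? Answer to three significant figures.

Loading drop = R_th/(R_th + R_L) ≤ 0.0890, so R_th ≤ R_L · ε/(1−ε) = 81.1 kΩ × 0.0890/0.9110 = 7.92 kΩ.

R_th ≤ 7.92 kΩ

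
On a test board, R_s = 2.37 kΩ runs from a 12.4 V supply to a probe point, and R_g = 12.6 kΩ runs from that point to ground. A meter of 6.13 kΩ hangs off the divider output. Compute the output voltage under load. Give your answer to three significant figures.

V_out ≈ 7.87 V

The load sits in parallel with R_g: R_g‖R_L = (12.6 × 6.13) / (12.6 + 6.13) = 4.124 kΩ.
V_out = 12.4 × 4.124 / (2.37 + 4.124) = 12.4 × 4.124/6.494 = 7.87 V.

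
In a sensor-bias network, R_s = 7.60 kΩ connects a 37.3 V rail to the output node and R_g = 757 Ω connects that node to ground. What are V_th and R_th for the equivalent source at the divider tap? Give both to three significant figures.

V_th is the open-circuit tap voltage: 37.3 × 757/(7600 + 757) = 3.38 V.
With the supply zeroed, R_s and R_g appear in parallel from the tap: R_th = R_s‖R_g = (7600 × 757)/8357 = 688 Ω.

V_th = 3.38 V, R_th = 688 Ω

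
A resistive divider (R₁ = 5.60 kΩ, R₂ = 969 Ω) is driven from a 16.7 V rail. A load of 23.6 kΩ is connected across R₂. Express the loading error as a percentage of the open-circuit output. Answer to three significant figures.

The divider's output (Thévenin) resistance is R₁‖R₂ = 826.1 Ω.
Fractional drop under load = R_th/(R_th + R_L) = 826.1 / (826.1 + 23600) = 0.03382.
So the output falls by 3.38 %.

3.38 %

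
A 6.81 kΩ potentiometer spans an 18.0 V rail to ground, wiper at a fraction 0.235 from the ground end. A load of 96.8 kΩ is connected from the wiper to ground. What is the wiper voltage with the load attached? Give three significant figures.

The wiper splits the pot into (1−α)R = 5.210 kΩ above and αR = 1.600 kΩ below.
Lower section ‖ load = 1.574 kΩ.
V_wiper = 18.0 × 1.574/(5.210 + 1.574) = 4.18 V.

V ≈ 4.18 V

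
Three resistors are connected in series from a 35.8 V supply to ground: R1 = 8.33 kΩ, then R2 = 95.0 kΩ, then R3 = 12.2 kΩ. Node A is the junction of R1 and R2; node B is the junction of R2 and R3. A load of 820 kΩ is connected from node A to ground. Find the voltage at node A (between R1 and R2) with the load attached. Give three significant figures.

V ≈ 32.9 V

Below node A the series string R2+R3 = 107.2 kΩ sits in parallel with the 820 kΩ load: 94.81 kΩ.
V_A = 35.8 × 94.81/(8.33 + 94.81) = 32.9 V.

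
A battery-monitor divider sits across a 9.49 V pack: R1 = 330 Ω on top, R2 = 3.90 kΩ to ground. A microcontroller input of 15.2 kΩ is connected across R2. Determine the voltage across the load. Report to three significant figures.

V_out ≈ 8.58 V

The load sits in parallel with R2: R2‖R_L = (3900 × 15200) / (3900 + 15200) = 3104 Ω.
V_out = 9.49 × 3104 / (330 + 3104) = 9.49 × 3104/3434 = 8.58 V.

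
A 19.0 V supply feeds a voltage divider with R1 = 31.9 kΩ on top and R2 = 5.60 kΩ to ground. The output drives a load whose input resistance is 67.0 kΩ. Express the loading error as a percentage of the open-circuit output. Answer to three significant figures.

6.64 %

The divider's output (Thévenin) resistance is R1‖R2 = 4.764 kΩ.
Fractional drop under load = R_th/(R_th + R_L) = 4.764 / (4.764 + 67.0) = 0.06638.
So the output falls by 6.64 %.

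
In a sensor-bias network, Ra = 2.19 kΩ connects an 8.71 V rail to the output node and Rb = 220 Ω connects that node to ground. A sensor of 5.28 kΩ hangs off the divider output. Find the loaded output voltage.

V_out ≈ 0.766 V

The load sits in parallel with Rb: Rb‖R_L = (220 × 5280) / (220 + 5280) = 211.2 Ω.
V_out = 8.71 × 211.2 / (2190 + 211.2) = 8.71 × 211.2/2401 = 0.766 V.
(Unloaded it would have been 0.795 V.)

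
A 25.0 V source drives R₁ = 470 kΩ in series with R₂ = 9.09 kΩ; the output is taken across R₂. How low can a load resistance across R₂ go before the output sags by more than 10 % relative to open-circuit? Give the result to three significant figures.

R_L(min) ≈ 80.3 kΩ

Output resistance R_th = R₁‖R₂ = (470 × 9.09)/479.1 = 8.918 kΩ.
The fractional drop is R_th/(R_th + R_L); requiring this ≤ 0.100 gives R_L ≥ R_th(1/0.100 − 1) = 8.918 × 9.000 = 80.3 kΩ.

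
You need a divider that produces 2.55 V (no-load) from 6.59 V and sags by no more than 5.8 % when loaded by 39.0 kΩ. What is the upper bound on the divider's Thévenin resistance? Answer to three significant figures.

Loading drop = R_th/(R_th + R_L) ≤ 0.0580, so R_th ≤ R_L · ε/(1−ε) = 39.0 kΩ × 0.0580/0.9420 = 2.40 kΩ.
(Any R1, R2 with R2/(R1+R2) = 0.387 and R1‖R2 ≤ 2.40 kΩ will meet the spec.)

R_th ≤ 2.40 kΩ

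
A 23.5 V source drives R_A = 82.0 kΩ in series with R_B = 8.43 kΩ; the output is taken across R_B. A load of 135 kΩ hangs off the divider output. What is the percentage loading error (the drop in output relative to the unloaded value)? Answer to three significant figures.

5.36 %

The divider's output (Thévenin) resistance is R_A‖R_B = 7.644 kΩ.
Fractional drop under load = R_th/(R_th + R_L) = 7.644 / (7.644 + 135) = 0.05359.
So the output falls by 5.36 %.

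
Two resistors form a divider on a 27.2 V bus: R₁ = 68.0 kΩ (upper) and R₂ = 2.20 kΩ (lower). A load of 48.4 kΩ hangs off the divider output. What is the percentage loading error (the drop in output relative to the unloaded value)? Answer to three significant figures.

The divider's output (Thévenin) resistance is R₁‖R₂ = 2.131 kΩ.
Fractional drop under load = R_th/(R_th + R_L) = 2.131 / (2.131 + 48.4) = 0.04217.
So the output falls by 4.22 %.

4.22 %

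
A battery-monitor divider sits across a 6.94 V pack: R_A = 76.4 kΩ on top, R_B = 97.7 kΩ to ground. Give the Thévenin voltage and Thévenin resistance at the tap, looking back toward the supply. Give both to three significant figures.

V_th is the open-circuit tap voltage: 6.94 × 97.7/(76.4 + 97.7) = 3.89 V.
With the supply zeroed, R_A and R_B appear in parallel from the tap: R_th = R_A‖R_B = (76.4 × 97.7)/174.1 = 42.9 kΩ.

V_th = 3.89 V, R_th = 42.9 kΩ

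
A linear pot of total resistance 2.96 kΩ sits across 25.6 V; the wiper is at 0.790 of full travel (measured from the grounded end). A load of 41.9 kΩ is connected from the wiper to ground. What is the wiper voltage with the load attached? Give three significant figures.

V ≈ 20.0 V

The wiper splits the pot into (1−α)R = 621.6 Ω above and αR = 2338 Ω below.
Lower section ‖ load = 2215 Ω.
V_wiper = 25.6 × 2215/(621.6 + 2215) = 20.0 V.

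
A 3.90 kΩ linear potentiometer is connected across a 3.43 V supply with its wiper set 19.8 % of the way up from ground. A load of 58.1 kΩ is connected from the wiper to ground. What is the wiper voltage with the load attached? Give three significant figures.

V ≈ 0.672 V

The wiper splits the pot into (1−α)R = 3128 Ω above and αR = 772.2 Ω below.
Lower section ‖ load = 762.1 Ω.
V_wiper = 3.43 × 762.1/(3128 + 762.1) = 0.672 V.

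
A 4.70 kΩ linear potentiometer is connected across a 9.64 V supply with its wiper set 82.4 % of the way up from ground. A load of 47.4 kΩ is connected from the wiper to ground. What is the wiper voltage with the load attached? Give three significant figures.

V ≈ 7.83 V

The wiper splits the pot into (1−α)R = 827.2 Ω above and αR = 3873 Ω below.
Lower section ‖ load = 3580 Ω.
V_wiper = 9.64 × 3580/(827.2 + 3580) = 7.83 V.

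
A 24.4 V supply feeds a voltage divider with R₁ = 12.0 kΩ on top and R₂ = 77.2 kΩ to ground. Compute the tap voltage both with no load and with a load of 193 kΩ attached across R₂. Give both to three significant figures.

Open-circuit: V = 24.4 × 77.2/(12.0 + 77.2) = 21.1 V.
With the load, R₂ becomes R₂‖R_L = 55.14 kΩ, so V = 24.4 × 55.14/67.14 = 20.0 V.

Unloaded: 21.1 V; loaded: 20.0 V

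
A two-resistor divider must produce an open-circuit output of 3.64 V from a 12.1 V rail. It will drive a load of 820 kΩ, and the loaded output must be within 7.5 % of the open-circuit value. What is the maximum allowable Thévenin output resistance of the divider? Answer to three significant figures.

Loading drop = R_th/(R_th + R_L) ≤ 0.0750, so R_th ≤ R_L · ε/(1−ε) = 820 kΩ × 0.0750/0.9250 = 66.5 kΩ.

R_th ≤ 66.5 kΩ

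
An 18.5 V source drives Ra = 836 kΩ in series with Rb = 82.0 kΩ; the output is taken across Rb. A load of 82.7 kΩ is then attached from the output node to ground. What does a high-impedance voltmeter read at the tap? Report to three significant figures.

V_out ≈ 0.868 V

The load sits in parallel with Rb: Rb‖R_L = (82.0 × 82.7) / (82.0 + 82.7) = 41.17 kΩ.
V_out = 18.5 × 41.17 / (836 + 41.17) = 18.5 × 41.17/877.2 = 0.868 V.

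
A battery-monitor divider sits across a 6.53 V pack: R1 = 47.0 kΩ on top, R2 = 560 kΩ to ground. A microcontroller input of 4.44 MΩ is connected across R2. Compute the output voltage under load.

V_out ≈ 5.97 V

The load sits in parallel with R2: R2‖R_L = (560 × 4440) / (560 + 4440) = 497.3 kΩ.
V_out = 6.53 × 497.3 / (47.0 + 497.3) = 6.53 × 497.3/544.3 = 5.97 V.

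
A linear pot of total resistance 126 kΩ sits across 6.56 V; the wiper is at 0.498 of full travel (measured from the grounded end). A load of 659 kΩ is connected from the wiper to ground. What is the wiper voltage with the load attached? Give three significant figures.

V ≈ 3.12 V

The wiper splits the pot into (1−α)R = 63.25 kΩ above and αR = 62.75 kΩ below.
Lower section ‖ load = 57.29 kΩ.
V_wiper = 6.56 × 57.29/(63.25 + 57.29) = 3.12 V.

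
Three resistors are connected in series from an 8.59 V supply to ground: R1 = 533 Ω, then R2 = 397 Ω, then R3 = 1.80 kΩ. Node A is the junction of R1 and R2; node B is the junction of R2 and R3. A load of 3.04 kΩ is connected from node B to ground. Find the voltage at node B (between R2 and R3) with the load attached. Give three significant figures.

V ≈ 4.71 V

At node B, R3 is in parallel with the load: R3‖R_L = 1131 Ω.
Below node A the resistance is R2 + (R3‖R_L) = 1528 Ω, so V_A = 8.59 × 1528/2061 = 6.368 V.
Then V_B = V_A × (R3‖R_L)/(R2 + R3‖R_L) = 6.368 × 1131/1528 = 4.71 V.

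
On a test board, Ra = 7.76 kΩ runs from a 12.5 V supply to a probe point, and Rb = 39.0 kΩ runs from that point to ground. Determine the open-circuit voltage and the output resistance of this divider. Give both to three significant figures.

V_th is the open-circuit tap voltage: 12.5 × 39.0/(7.76 + 39.0) = 10.4 V.
With the supply zeroed, Ra and Rb appear in parallel from the tap: R_th = Ra‖Rb = (7.76 × 39.0)/46.76 = 6.47 kΩ.

V_th = 10.4 V, R_th = 6.47 kΩ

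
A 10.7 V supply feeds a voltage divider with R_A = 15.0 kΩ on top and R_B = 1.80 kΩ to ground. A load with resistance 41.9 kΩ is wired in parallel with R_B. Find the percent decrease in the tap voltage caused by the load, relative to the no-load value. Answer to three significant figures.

The divider's output (Thévenin) resistance is R_A‖R_B = 1.607 kΩ.
Fractional drop under load = R_th/(R_th + R_L) = 1.607 / (1.607 + 41.9) = 0.03694.
So the output falls by 3.69 %.

3.69 %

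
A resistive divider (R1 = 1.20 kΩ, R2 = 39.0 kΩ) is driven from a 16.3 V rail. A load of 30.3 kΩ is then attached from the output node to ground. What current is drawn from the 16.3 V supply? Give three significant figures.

I ≈ 0.893 mA

R2‖R_L = 17.05 kΩ, so the source sees R1 + R2‖R_L = 18.25 kΩ.
I = 16.3 V / 18.25 kΩ = 0.893 mA.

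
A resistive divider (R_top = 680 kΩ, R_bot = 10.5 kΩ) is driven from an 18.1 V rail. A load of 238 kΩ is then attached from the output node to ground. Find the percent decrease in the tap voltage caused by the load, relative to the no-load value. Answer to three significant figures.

The divider's output (Thévenin) resistance is R_top‖R_bot = 10.34 kΩ.
Fractional drop under load = R_th/(R_th + R_L) = 10.34 / (10.34 + 238) = 0.04164.
So the output falls by 4.16 %.

4.16 %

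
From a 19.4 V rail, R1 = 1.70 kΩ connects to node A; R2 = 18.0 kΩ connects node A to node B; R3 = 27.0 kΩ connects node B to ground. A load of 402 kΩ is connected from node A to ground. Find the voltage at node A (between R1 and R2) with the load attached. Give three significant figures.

Below node A the series string R2+R3 = 45.00 kΩ sits in parallel with the 402 kΩ load: 40.47 kΩ.
V_A = 19.4 × 40.47/(1.70 + 40.47) = 18.6 V.

V ≈ 18.6 V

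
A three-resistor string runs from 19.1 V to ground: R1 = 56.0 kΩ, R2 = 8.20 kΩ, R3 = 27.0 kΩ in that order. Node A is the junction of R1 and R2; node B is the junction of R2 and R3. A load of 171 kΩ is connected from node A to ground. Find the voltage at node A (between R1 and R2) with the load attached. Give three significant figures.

Below node A the series string R2+R3 = 35.20 kΩ sits in parallel with the 171 kΩ load: 29.19 kΩ.
V_A = 19.1 × 29.19/(56.0 + 29.19) = 6.54 V.

V ≈ 6.54 V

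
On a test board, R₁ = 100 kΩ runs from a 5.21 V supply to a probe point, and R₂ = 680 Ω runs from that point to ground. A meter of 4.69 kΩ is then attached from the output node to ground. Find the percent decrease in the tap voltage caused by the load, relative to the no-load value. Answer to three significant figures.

12.6 %

Unloaded V = 5.21 × 680/100700 = 0.035189 V.
Loaded: R₂‖R_L = 593.9 Ω, giving V = 5.21 × 593.9/100600 = 0.030759 V.
Drop = (0.035189 − 0.030759) / 0.035189 = 12.6 %.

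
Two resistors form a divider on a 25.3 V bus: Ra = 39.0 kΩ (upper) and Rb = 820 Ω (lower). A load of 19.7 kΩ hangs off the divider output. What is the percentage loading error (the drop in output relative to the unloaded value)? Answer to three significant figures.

3.92 %

The divider's output (Thévenin) resistance is Ra‖Rb = 803.1 Ω.
Fractional drop under load = R_th/(R_th + R_L) = 803.1 / (803.1 + 19700) = 0.03917.
So the output falls by 3.92 %.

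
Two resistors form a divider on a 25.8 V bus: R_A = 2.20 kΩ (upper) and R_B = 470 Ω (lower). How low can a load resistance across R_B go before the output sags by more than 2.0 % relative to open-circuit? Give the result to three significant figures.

R_L(min) ≈ 19.0 kΩ

Output resistance R_th = R_A‖R_B = (2200 × 470)/2670 = 387.3 Ω.
The fractional drop is R_th/(R_th + R_L); requiring this ≤ 0.0200 gives R_L ≥ R_th(1/0.0200 − 1) = 387.3 × 49.00 = 19.0 kΩ.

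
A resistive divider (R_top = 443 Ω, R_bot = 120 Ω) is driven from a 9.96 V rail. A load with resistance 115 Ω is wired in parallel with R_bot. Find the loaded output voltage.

The load sits in parallel with R_bot: R_bot‖R_L = (120 × 115) / (120 + 115) = 58.72 Ω.
V_out = 9.96 × 58.72 / (443 + 58.72) = 9.96 × 58.72/501.7 = 1.17 V.

V_out ≈ 1.17 V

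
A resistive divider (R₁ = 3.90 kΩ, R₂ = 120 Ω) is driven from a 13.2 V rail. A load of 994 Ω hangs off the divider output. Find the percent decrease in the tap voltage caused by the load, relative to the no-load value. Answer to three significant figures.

10.5 %

The divider's output (Thévenin) resistance is R₁‖R₂ = 116.4 Ω.
Fractional drop under load = R_th/(R_th + R_L) = 116.4 / (116.4 + 994) = 0.1048.
So the output falls by 10.5 %.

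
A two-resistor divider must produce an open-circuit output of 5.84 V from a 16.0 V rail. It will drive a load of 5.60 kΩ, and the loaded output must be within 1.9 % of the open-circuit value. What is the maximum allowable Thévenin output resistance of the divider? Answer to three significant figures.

Loading drop = R_th/(R_th + R_L) ≤ 0.0190, so R_th ≤ R_L · ε/(1−ε) = 5.60 kΩ × 0.0190/0.9810 = 108 Ω.
(Any R1, R2 with R2/(R1+R2) = 0.365 and R1‖R2 ≤ 108 Ω will meet the spec.)

R_th ≤ 108 Ω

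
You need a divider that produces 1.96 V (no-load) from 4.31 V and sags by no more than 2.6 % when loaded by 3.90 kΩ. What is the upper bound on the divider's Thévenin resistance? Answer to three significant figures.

R_th ≤ 104 Ω

Loading drop = R_th/(R_th + R_L) ≤ 0.0260, so R_th ≤ R_L · ε/(1−ε) = 3.90 kΩ × 0.0260/0.9740 = 104 Ω.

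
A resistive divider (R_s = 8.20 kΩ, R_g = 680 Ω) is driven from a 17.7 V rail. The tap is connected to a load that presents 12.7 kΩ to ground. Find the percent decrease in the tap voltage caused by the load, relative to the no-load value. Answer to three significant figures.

The divider's output (Thévenin) resistance is R_s‖R_g = 627.9 Ω.
Fractional drop under load = R_th/(R_th + R_L) = 627.9 / (627.9 + 12700) = 0.04711.
So the output falls by 4.71 %.

4.71 %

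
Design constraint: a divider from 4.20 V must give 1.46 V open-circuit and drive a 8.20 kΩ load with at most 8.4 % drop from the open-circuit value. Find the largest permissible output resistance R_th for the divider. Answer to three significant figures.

R_th ≤ 752 Ω

Loading drop = R_th/(R_th + R_L) ≤ 0.0840, so R_th ≤ R_L · ε/(1−ε) = 8.20 kΩ × 0.0840/0.9160 = 752 Ω.
(Any R1, R2 with R2/(R1+R2) = 0.348 and R1‖R2 ≤ 752 Ω will meet the spec.)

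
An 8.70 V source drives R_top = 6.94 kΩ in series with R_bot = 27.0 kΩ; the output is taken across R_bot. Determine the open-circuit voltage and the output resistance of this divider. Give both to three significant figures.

V_th is the open-circuit tap voltage: 8.70 × 27.0/(6.94 + 27.0) = 6.92 V.
With the supply zeroed, R_top and R_bot appear in parallel from the tap: R_th = R_top‖R_bot = (6.94 × 27.0)/33.94 = 5.52 kΩ.

V_th = 6.92 V, R_th = 5.52 kΩ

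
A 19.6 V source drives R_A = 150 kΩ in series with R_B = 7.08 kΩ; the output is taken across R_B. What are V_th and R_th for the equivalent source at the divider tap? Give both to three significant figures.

V_th is the open-circuit tap voltage: 19.6 × 7.08/(150 + 7.08) = 0.883 V.
With the supply zeroed, R_A and R_B appear in parallel from the tap: R_th = R_A‖R_B = (150 × 7.08)/157.1 = 6.76 kΩ.

V_th = 0.883 V, R_th = 6.76 kΩ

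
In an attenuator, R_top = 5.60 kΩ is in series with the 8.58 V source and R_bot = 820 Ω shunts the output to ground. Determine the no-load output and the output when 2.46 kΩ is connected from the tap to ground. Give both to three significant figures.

Open-circuit: V = 8.58 × 820/(5600 + 820) = 1.10 V.
With the load, R_bot becomes R_bot‖R_L = 615.0 Ω, so V = 8.58 × 615.0/6215 = 0.849 V.

Unloaded: 1.10 V; loaded: 0.849 V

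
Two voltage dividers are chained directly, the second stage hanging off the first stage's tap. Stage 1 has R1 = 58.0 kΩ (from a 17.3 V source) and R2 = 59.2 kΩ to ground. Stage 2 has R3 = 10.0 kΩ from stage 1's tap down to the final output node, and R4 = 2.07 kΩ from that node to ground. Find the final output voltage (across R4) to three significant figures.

V_out ≈ 0.437 V

Stage 2 presents R3+R4 = 12.07 kΩ as a load on stage 1's tap.
Stage 1's lower leg becomes R2‖(R3+R4) = 10.03 kΩ, so V_mid = 17.3 × 10.03/68.03 = 2.550 V.
Stage 2 is itself unloaded: V_out = V_mid × R4/(R3+R4) = 2.550 × 2.07/12.07 = 0.437 V.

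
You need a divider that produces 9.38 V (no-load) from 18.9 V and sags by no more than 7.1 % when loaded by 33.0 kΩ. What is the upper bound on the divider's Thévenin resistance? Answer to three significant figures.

R_th ≤ 2.52 kΩ

Loading drop = R_th/(R_th + R_L) ≤ 0.0710, so R_th ≤ R_L · ε/(1−ε) = 33.0 kΩ × 0.0710/0.9290 = 2.52 kΩ.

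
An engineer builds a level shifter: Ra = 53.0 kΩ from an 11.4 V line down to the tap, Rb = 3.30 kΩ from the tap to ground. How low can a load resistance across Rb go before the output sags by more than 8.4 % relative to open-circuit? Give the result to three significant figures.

R_L(min) ≈ 33.9 kΩ

Output resistance R_th = Ra‖Rb = (53.0 × 3.30)/56.30 = 3.107 kΩ.
The fractional drop is R_th/(R_th + R_L); requiring this ≤ 0.0840 gives R_L ≥ R_th(1/0.0840 − 1) = 3.107 × 10.90 = 33.9 kΩ.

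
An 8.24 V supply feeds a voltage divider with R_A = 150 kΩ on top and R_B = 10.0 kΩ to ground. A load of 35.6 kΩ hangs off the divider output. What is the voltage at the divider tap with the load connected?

The load sits in parallel with R_B: R_B‖R_L = (10.0 × 35.6) / (10.0 + 35.6) = 7.807 kΩ.
V_out = 8.24 × 7.807 / (150 + 7.807) = 8.24 × 7.807/157.8 = 0.408 V.

V_out ≈ 0.408 V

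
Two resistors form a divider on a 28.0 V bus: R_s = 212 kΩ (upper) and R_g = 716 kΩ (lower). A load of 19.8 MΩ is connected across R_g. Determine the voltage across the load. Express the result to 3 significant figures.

V_out ≈ 21.4 V

The load sits in parallel with R_g: R_g‖R_L = (716 × 19800) / (716 + 19800) = 691.0 kΩ.
V_out = 28.0 × 691.0 / (212 + 691.0) = 28.0 × 691.0/903.0 = 21.4 V.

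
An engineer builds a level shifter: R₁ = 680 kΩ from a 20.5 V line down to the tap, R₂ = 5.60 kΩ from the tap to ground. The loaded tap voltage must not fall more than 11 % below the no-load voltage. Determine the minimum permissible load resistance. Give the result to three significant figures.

Output resistance R_th = R₁‖R₂ = (680 × 5.60)/685.6 = 5.554 kΩ.
The fractional drop is R_th/(R_th + R_L); requiring this ≤ 0.110 gives R_L ≥ R_th(1/0.110 − 1) = 5.554 × 8.091 = 44.9 kΩ.

R_L(min) ≈ 44.9 kΩ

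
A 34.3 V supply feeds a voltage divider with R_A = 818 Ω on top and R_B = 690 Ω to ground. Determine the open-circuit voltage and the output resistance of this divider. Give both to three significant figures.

V_th = 15.7 V, R_th = 374 Ω

V_th is the open-circuit tap voltage: 34.3 × 690/(818 + 690) = 15.7 V.
With the supply zeroed, R_A and R_B appear in parallel from the tap: R_th = R_A‖R_B = (818 × 690)/1508 = 374 Ω.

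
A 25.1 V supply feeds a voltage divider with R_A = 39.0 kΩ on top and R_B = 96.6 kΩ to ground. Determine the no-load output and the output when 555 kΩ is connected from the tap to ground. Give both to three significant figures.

Open-circuit: V = 25.1 × 96.6/(39.0 + 96.6) = 17.9 V.
With the load, R_B becomes R_B‖R_L = 82.28 kΩ, so V = 25.1 × 82.28/121.3 = 17.0 V.

Unloaded: 17.9 V; loaded: 17.0 V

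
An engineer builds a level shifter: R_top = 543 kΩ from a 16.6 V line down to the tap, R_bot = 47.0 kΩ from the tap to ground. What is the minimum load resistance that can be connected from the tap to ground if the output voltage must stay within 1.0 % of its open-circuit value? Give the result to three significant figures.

Output resistance R_th = R_top‖R_bot = (543 × 47.0)/590.0 = 43.26 kΩ.
The fractional drop is R_th/(R_th + R_L); requiring this ≤ 0.0100 gives R_L ≥ R_th(1/0.0100 − 1) = 43.26 × 99.00 = 4.28 MΩ.

R_L(min) ≈ 4.28 MΩ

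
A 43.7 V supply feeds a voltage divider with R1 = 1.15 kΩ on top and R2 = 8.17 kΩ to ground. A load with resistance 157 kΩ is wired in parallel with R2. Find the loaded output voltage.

The load sits in parallel with R2: R2‖R_L = (8.17 × 157) / (8.17 + 157) = 7.766 kΩ.
V_out = 43.7 × 7.766 / (1.15 + 7.766) = 43.7 × 7.766/8.916 = 38.1 V.

V_out ≈ 38.1 V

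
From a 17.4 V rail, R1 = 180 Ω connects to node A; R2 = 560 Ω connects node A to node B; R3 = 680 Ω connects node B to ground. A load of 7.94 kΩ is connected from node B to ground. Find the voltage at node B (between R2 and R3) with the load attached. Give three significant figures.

At node B, R3 is in parallel with the load: R3‖R_L = 626.4 Ω.
Below node A the resistance is R2 + (R3‖R_L) = 1186 Ω, so V_A = 17.4 × 1186/1366 = 15.11 V.
Then V_B = V_A × (R3‖R_L)/(R2 + R3‖R_L) = 15.11 × 626.4/1186 = 7.98 V.

V ≈ 7.98 V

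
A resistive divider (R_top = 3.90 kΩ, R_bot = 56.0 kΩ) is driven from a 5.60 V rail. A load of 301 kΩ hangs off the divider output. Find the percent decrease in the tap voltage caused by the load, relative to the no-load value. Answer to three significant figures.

The divider's output (Thévenin) resistance is R_top‖R_bot = 3.646 kΩ.
Fractional drop under load = R_th/(R_th + R_L) = 3.646 / (3.646 + 301) = 0.01197.
So the output falls by 1.20 %.

1.20 %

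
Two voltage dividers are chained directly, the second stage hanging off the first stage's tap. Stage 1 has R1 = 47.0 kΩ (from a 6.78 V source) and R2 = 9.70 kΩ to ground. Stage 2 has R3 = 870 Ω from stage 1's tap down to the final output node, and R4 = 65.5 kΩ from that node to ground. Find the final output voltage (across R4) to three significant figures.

Stage 2 presents R3+R4 = 66370 Ω as a load on stage 1's tap.
Stage 1's lower leg becomes R2‖(R3+R4) = 8463 Ω, so V_mid = 6.78 × 8463/55460 = 1.035 V.
Stage 2 is itself unloaded: V_out = V_mid × R4/(R3+R4) = 1.035 × 65500/66370 = 1.02 V.

V_out ≈ 1.02 V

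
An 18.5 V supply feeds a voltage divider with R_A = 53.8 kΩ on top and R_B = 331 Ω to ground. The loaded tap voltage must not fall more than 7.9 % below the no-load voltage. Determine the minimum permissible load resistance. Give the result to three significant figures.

R_L(min) ≈ 3.84 kΩ

Output resistance R_th = R_A‖R_B = (53800 × 331)/54130 = 329.0 Ω.
The fractional drop is R_th/(R_th + R_L); requiring this ≤ 0.0790 gives R_L ≥ R_th(1/0.0790 − 1) = 329.0 × 11.66 = 3.84 kΩ.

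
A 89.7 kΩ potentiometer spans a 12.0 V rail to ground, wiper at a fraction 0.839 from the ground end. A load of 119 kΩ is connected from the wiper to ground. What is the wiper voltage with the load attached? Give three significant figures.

The wiper splits the pot into (1−α)R = 14.44 kΩ above and αR = 75.26 kΩ below.
Lower section ‖ load = 46.10 kΩ.
V_wiper = 12.0 × 46.10/(14.44 + 46.10) = 9.14 V.

V ≈ 9.14 V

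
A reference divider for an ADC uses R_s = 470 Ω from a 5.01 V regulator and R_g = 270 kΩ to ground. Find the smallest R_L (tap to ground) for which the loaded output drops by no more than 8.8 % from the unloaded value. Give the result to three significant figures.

R_L(min) ≈ 4.86 kΩ

Output resistance R_th = R_s‖R_g = (470 × 270000)/270500 = 469.2 Ω.
The fractional drop is R_th/(R_th + R_L); requiring this ≤ 0.0880 gives R_L ≥ R_th(1/0.0880 − 1) = 469.2 × 10.36 = 4.86 kΩ.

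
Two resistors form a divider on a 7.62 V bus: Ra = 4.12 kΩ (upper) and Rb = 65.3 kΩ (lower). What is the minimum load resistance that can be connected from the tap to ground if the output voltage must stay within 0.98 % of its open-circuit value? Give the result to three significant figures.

Output resistance R_th = Ra‖Rb = (4.12 × 65.3)/69.42 = 3.875 kΩ.
The fractional drop is R_th/(R_th + R_L); requiring this ≤ 0.00980 gives R_L ≥ R_th(1/0.00980 − 1) = 3.875 × 101.0 = 392 kΩ.

R_L(min) ≈ 392 kΩ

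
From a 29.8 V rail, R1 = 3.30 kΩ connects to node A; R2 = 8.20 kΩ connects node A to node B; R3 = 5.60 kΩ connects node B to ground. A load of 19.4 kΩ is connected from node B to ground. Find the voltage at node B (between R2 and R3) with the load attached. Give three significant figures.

At node B, R3 is in parallel with the load: R3‖R_L = 4.346 kΩ.
Below node A the resistance is R2 + (R3‖R_L) = 12.55 kΩ, so V_A = 29.8 × 12.55/15.85 = 23.59 V.
Then V_B = V_A × (R3‖R_L)/(R2 + R3‖R_L) = 23.59 × 4.346/12.55 = 8.17 V.

V ≈ 8.17 V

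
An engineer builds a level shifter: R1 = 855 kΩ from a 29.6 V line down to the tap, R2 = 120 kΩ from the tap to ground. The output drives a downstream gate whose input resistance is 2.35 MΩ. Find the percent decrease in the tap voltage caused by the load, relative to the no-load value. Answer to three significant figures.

The divider's output (Thévenin) resistance is R1‖R2 = 105.2 kΩ.
Fractional drop under load = R_th/(R_th + R_L) = 105.2 / (105.2 + 2350) = 0.04286.
So the output falls by 4.29 %.

4.29 %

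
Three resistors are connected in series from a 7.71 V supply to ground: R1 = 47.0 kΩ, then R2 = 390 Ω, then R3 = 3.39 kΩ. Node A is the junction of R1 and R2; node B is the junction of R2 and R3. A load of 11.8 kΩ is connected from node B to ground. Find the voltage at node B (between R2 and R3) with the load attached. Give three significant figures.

At node B, R3 is in parallel with the load: R3‖R_L = 2633 Ω.
Below node A the resistance is R2 + (R3‖R_L) = 3023 Ω, so V_A = 7.71 × 3023/50020 = 0.4660 V.
Then V_B = V_A × (R3‖R_L)/(R2 + R3‖R_L) = 0.4660 × 2633/3023 = 0.406 V.

V ≈ 0.406 V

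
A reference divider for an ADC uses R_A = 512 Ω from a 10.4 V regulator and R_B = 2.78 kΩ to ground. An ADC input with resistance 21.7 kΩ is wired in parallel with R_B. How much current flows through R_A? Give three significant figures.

R_B‖R_L = 2464 Ω, so the source sees R_A + R_B‖R_L = 2976 Ω.
I = 10.4 V / 2976 Ω = 3.49 mA.

I ≈ 3.49 mA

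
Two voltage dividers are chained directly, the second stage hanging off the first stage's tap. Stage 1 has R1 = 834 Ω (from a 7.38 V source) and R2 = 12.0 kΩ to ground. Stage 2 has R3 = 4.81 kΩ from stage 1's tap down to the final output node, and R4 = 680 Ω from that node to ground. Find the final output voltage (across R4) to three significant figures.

V_out ≈ 0.748 V

Stage 2 presents R3+R4 = 5490 Ω as a load on stage 1's tap.
Stage 1's lower leg becomes R2‖(R3+R4) = 3767 Ω, so V_mid = 7.38 × 3767/4601 = 6.042 V.
Stage 2 is itself unloaded: V_out = V_mid × R4/(R3+R4) = 6.042 × 680/5490 = 0.748 V.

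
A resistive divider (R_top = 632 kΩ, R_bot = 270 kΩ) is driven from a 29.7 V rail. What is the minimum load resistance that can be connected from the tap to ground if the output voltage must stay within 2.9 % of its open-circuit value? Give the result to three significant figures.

R_L(min) ≈ 6.33 MΩ

Output resistance R_th = R_top‖R_bot = (632 × 270)/902.0 = 189.2 kΩ.
The fractional drop is R_th/(R_th + R_L); requiring this ≤ 0.0290 gives R_L ≥ R_th(1/0.0290 − 1) = 189.2 × 33.48 = 6.33 MΩ.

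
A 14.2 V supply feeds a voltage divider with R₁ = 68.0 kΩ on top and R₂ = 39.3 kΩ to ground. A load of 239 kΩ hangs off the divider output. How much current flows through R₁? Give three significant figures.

I ≈ 0.140 mA

R₂‖R_L = 33.75 kΩ, so the source sees R₁ + R₂‖R_L = 101.8 kΩ.
I = 14.2 V / 101.8 kΩ = 0.140 mA.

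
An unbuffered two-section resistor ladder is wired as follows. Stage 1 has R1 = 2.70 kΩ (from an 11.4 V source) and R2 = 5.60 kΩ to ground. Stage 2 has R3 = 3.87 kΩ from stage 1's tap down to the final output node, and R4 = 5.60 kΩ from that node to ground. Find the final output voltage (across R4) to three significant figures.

Stage 2 presents R3+R4 = 9.470 kΩ as a load on stage 1's tap.
Stage 1's lower leg becomes R2‖(R3+R4) = 3.519 kΩ, so V_mid = 11.4 × 3.519/6.219 = 6.451 V.
Stage 2 is itself unloaded: V_out = V_mid × R4/(R3+R4) = 6.451 × 5.60/9.470 = 3.81 V.

V_out ≈ 3.81 V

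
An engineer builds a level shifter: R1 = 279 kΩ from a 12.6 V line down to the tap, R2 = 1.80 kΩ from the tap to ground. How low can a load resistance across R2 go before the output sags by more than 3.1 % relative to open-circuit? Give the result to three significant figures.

R_L(min) ≈ 55.9 kΩ

Output resistance R_th = R1‖R2 = (279 × 1.80)/280.8 = 1.788 kΩ.
The fractional drop is R_th/(R_th + R_L); requiring this ≤ 0.0310 gives R_L ≥ R_th(1/0.0310 − 1) = 1.788 × 31.26 = 55.9 kΩ.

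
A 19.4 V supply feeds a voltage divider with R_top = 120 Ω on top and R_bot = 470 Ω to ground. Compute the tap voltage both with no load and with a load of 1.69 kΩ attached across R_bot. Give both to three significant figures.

Unloaded: 15.5 V; loaded: 14.6 V

Open-circuit: V = 19.4 × 470/(120 + 470) = 15.5 V.
With the load, R_bot becomes R_bot‖R_L = 367.7 Ω, so V = 19.4 × 367.7/487.7 = 14.6 V.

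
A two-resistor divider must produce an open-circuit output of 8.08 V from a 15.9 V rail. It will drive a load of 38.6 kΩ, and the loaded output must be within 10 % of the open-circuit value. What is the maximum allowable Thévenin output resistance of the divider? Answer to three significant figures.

Loading drop = R_th/(R_th + R_L) ≤ 0.100, so R_th ≤ R_L · ε/(1−ε) = 38.6 kΩ × 0.100/0.9000 = 4.29 kΩ.
(Any R1, R2 with R2/(R1+R2) = 0.508 and R1‖R2 ≤ 4.29 kΩ will meet the spec.)

R_th ≤ 4.29 kΩ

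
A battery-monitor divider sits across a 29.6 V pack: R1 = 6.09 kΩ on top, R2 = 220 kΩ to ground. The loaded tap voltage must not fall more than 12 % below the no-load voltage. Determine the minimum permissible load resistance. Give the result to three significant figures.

Output resistance R_th = R1‖R2 = (6.09 × 220)/226.1 = 5.926 kΩ.
The fractional drop is R_th/(R_th + R_L); requiring this ≤ 0.120 gives R_L ≥ R_th(1/0.120 − 1) = 5.926 × 7.333 = 43.5 kΩ.

R_L(min) ≈ 43.5 kΩ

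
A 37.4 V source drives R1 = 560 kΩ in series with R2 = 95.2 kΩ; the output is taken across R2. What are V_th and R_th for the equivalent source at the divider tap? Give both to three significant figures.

V_th is the open-circuit tap voltage: 37.4 × 95.2/(560 + 95.2) = 5.43 V.
With the supply zeroed, R1 and R2 appear in parallel from the tap: R_th = R1‖R2 = (560 × 95.2)/655.2 = 81.4 kΩ.

V_th = 5.43 V, R_th = 81.4 kΩ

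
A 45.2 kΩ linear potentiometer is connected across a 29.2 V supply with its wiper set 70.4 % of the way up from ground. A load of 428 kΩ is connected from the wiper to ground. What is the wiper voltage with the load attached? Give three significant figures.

V ≈ 20.1 V

The wiper splits the pot into (1−α)R = 13.38 kΩ above and αR = 31.82 kΩ below.
Lower section ‖ load = 29.62 kΩ.
V_wiper = 29.2 × 29.62/(13.38 + 29.62) = 20.1 V.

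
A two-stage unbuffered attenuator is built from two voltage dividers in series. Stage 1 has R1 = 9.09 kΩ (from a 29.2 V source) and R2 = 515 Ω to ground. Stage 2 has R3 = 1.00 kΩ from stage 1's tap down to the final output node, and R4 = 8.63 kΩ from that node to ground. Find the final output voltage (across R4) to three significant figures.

V_out ≈ 1.34 V

Stage 2 presents R3+R4 = 9630 Ω as a load on stage 1's tap.
Stage 1's lower leg becomes R2‖(R3+R4) = 488.9 Ω, so V_mid = 29.2 × 488.9/9579 = 1.490 V.
Stage 2 is itself unloaded: V_out = V_mid × R4/(R3+R4) = 1.490 × 8630/9630 = 1.34 V.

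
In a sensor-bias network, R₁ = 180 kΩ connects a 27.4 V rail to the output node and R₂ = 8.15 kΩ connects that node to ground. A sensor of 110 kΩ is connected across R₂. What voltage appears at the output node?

The load sits in parallel with R₂: R₂‖R_L = (8.15 × 110) / (8.15 + 110) = 7.588 kΩ.
V_out = 27.4 × 7.588 / (180 + 7.588) = 27.4 × 7.588/187.6 = 1.11 V.
(Unloaded it would have been 1.19 V.)

V_out ≈ 1.11 V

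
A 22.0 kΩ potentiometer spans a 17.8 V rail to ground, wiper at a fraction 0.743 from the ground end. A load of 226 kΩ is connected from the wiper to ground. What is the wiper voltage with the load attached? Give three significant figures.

The wiper splits the pot into (1−α)R = 5.654 kΩ above and αR = 16.35 kΩ below.
Lower section ‖ load = 15.24 kΩ.
V_wiper = 17.8 × 15.24/(5.654 + 15.24) = 13.0 V.

V ≈ 13.0 V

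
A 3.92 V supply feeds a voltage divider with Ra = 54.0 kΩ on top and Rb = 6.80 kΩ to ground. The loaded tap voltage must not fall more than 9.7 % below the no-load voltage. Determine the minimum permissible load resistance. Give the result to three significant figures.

R_L(min) ≈ 56.2 kΩ

Output resistance R_th = Ra‖Rb = (54.0 × 6.80)/60.80 = 6.039 kΩ.
The fractional drop is R_th/(R_th + R_L); requiring this ≤ 0.0970 gives R_L ≥ R_th(1/0.0970 − 1) = 6.039 × 9.309 = 56.2 kΩ.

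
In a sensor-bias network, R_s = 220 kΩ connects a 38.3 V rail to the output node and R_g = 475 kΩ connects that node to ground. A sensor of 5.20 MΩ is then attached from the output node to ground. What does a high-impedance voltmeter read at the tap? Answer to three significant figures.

V_out ≈ 25.4 V

The load sits in parallel with R_g: R_g‖R_L = (475 × 5200) / (475 + 5200) = 435.2 kΩ.
V_out = 38.3 × 435.2 / (220 + 435.2) = 38.3 × 435.2/655.2 = 25.4 V.
(Unloaded it would have been 26.2 V.)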